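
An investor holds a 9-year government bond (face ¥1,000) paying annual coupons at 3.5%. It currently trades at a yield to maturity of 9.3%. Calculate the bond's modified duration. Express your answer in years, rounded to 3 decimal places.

Periodic yield y = 0.093. First find Macaulay duration:
  t   CF        PV=CF/(1+0.093)^t    t·PV
  1        35.00        32.0220        32.0220
  2        35.00        29.2973        58.5946
  3        35.00        26.8045        80.4135
  4        35.00        24.5238        98.0951
  5        35.00        22.4371       112.1856
  6        35.00        20.5280       123.1681
  7        35.00        18.7814       131.4695
  8        35.00        17.1833       137.4665
  9     1,035.00       464.8993     4,184.0937
  Σ                    656.4766     4,957.5086
P = 656.4766; Macaulay duration = 4,957.5086 / 656.4766 = 7.55169 years.
Modified duration = D_Mac / (1 + y) = 7.55169 / 1.093 = 6.90914 years.

6.909 years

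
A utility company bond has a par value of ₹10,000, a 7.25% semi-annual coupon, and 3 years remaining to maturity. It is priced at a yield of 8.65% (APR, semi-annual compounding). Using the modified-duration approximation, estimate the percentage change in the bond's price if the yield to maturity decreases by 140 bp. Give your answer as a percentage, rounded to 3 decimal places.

Periodic yield y = 0.04325. Modified duration first:
  t   CF        PV=CF/(1+0.04325)^t    t·PV
  1       362.50       347.4718       347.4718
  2       362.50       333.0667       666.1334
  3       362.50       319.2588       957.7763
  4       362.50       306.0233     1,224.0930
  5       362.50       293.3365     1,466.6823
  6    10,362.50     8,037.7442    48,226.4655
  Σ                  9,636.9013    52,888.6224
P = 9,636.9013; D_Mac = 5.48814 half-year periods = 2.74407 yrs; D_mod = 2.74407/(1+0.04325) = 2.63031 yrs.
ΔP/P ≈ -D_mod · Δy = -2.63031 × (-0.014) = +0.036824 = +3.6824%.

+3.682%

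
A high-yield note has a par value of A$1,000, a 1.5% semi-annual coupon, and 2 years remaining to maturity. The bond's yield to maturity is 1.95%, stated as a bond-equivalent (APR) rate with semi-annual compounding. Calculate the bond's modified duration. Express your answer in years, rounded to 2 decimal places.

1.96 years

Periodic yield y = 0.00975. First find Macaulay duration:
  t   CF        PV=CF/(1+0.00975)^t    t·PV
  1         7.50         7.4276         7.4276
  2         7.50         7.3559        14.7117
  3         7.50         7.2848        21.8545
  4     1,007.50       969.1469     3,876.5876
  Σ                    991.2152     3,920.5814
P = 991.2152; Macaulay duration = 3,920.5814 / 991.2152 = 3.95533 half-year periods = 1.97766 years.
Modified duration = D_Mac / (1 + y) = 1.97766 / 1.00975 = 1.95857 years.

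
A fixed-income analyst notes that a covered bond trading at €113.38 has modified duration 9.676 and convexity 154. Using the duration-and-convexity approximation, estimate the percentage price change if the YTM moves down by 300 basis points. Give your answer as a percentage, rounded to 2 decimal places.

Duration effect: -D_mod·Δy = -9.676 × (-0.03) = +0.290280
Convexity effect: ½·C·(Δy)² = 0.5 × 154 × (-0.03)² = +0.0693000
ΔP/P ≈ +0.290280 + 0.0693000 = +0.359580
= +35.9580%.

+35.96%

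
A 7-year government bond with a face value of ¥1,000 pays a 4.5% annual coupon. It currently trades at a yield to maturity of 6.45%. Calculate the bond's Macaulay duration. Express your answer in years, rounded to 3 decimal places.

Periodic yield y = 0.0645. Discount each cash flow and weight by its year:
  t   CF        PV=CF/(1+0.0645)^t    t·PV
  1        45.00        42.2734        42.2734
  2        45.00        39.7119        79.4239
  3        45.00        37.3057       111.9172
  4        45.00        35.0453       140.1812
  5        45.00        32.9218       164.6092
  6        45.00        30.9271       185.5623
  7     1,045.00       674.6781     4,722.7469
  Σ                    892.8634     5,446.7141
Price P = Σ PV = 892.8634.
Macaulay duration = Σ(t·PV) / P = 5,446.7141 / 892.8634 = 6.10028 years.

6.100 years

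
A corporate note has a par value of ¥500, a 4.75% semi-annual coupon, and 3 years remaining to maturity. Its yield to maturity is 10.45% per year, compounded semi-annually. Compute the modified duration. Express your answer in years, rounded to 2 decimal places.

2.68 years

Periodic yield y = 0.05225. First find Macaulay duration:
  t   CF        PV=CF/(1+0.05225)^t    t·PV
  1       11.875        11.2853        11.2853
  2       11.875        10.7250        21.4499
  3       11.875        10.1924        30.5772
  4       11.875         9.6863        38.7452
  5       11.875         9.2053        46.0266
  6      511.875       377.0946     2,262.5676
  Σ                    428.1889     2,410.6519
P = 428.1889; Macaulay duration = 2,410.6519 / 428.1889 = 5.62988 half-year periods = 2.81494 years.
Modified duration = D_Mac / (1 + y) = 2.81494 / 1.05225 = 2.67516 years.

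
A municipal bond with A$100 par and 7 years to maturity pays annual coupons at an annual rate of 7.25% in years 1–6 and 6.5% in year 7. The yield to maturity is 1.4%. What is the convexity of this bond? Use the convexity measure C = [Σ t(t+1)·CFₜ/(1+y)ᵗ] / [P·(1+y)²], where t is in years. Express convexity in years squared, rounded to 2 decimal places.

With y = 0.014:
  t   CF        PV=CF/(1+0.014)^t    t·PV        t(t+1)·PV
  1         7.25         7.1499         7.1499          14.2998
  2         7.25         7.0512        14.1024          42.3071
  3         7.25         6.9538        20.8615          83.4460
  4         7.25         6.8578        27.4313         137.1564
  5         7.25         6.7631        33.8157         202.8941
  6         7.25         6.6698        40.0186         280.1300
  7       106.50        96.6238       676.3663       5,410.9304
  Σ                    138.0694       819.7456       6,171.1638
P = 138.0694.
Convexity = Σ t(t+1)·PV / [P·(1+y)²] = 6,171.1638 / (138.0694 × 1.028196) = 43.47041.

43.47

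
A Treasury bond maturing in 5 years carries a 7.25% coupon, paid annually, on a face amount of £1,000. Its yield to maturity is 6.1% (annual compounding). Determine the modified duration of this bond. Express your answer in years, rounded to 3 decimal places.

Periodic yield y = 0.061. First find Macaulay duration:
  t   CF        PV=CF/(1+0.061)^t    t·PV
  1        72.50        68.3318        68.3318
  2        72.50        64.4032       128.8063
  3        72.50        60.7004       182.1013
  4        72.50        57.2106       228.8424
  5     1,072.50       797.6647     3,988.3236
  Σ                  1,048.3107     4,596.4054
P = 1,048.3107; Macaulay duration = 4,596.4054 / 1,048.3107 = 4.38458 years.
Modified duration = D_Mac / (1 + y) = 4.38458 / 1.061 = 4.13250 years.

4.133 years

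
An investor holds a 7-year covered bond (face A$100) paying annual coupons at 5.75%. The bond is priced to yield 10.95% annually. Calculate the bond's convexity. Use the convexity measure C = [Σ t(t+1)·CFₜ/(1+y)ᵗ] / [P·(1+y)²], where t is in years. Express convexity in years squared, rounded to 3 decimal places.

With y = 0.1095:
  t   CF        PV=CF/(1+0.1095)^t    t·PV        t(t+1)·PV
  1         5.75         5.1825         5.1825          10.3650
  2         5.75         4.6710         9.3421          28.0262
  3         5.75         4.2100        12.6301          50.5204
  4         5.75         3.7945        15.1781          75.8907
  5         5.75         3.4200        17.1002         102.6012
  6         5.75         3.0825        18.4950         129.4653
  7       105.75        51.0963       357.6739       2,861.3913
  Σ                     75.4569       435.6020       3,258.2602
P = 75.4569.
Convexity = Σ t(t+1)·PV / [P·(1+y)²] = 3,258.2602 / (75.4569 × 1.230990) = 35.07777.

35.078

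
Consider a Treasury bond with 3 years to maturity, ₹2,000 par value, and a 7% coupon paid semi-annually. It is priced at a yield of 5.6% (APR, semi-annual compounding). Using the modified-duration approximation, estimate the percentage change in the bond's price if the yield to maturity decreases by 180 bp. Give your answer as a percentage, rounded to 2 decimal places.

+4.84%

Periodic yield y = 0.028. Modified duration first:
  t   CF        PV=CF/(1+0.028)^t    t·PV
  1        70.00        68.0934        68.0934
  2        70.00        66.2387       132.4774
  3        70.00        64.4345       193.3036
  4        70.00        62.6795       250.7180
  5        70.00        60.9723       304.8614
  6     2,070.00     1,753.9276    10,523.5655
  Σ                  2,076.3460    11,473.0193
P = 2,076.3460; D_Mac = 5.52558 half-year periods = 2.76279 yrs; D_mod = 2.76279/(1+0.028) = 2.68754 yrs.
ΔP/P ≈ -D_mod · Δy = -2.68754 × (-0.018) = +0.048376 = +4.8376%.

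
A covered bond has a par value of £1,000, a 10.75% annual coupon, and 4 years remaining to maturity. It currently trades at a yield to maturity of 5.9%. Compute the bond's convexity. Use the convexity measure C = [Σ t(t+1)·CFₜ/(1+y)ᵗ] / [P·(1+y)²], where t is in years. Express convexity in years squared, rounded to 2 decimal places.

With y = 0.059:
  t   CF        PV=CF/(1+0.059)^t    t·PV        t(t+1)·PV
  1       107.50       101.5109       101.5109         203.0217
  2       107.50        95.8554       191.7108         575.1323
  3       107.50        90.5150       271.5450       1,086.1801
  4     1,107.50       880.5619     3,522.2476      17,611.2382
  Σ                  1,168.4432     4,087.0143      19,475.5723
P = 1,168.4432.
Convexity = Σ t(t+1)·PV / [P·(1+y)²] = 19,475.5723 / (1,168.4432 × 1.121481) = 14.86246.

14.86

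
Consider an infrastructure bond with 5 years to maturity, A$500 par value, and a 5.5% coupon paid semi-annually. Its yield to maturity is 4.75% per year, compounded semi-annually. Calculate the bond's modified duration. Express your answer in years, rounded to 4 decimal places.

4.3465 years

Periodic yield y = 0.02375. First find Macaulay duration:
  t   CF        PV=CF/(1+0.02375)^t    t·PV
  1        13.75        13.4310        13.4310
  2        13.75        13.1194        26.2389
  3        13.75        12.8151        38.4452
  4        13.75        12.5178        50.0711
  5        13.75        12.2274        61.1369
  6        13.75        11.9437        71.6623
  7        13.75        11.6666        81.6664
  8        13.75        11.3960        91.1678
  9        13.75        11.1316       100.1844
  10      513.75       406.2681     4,062.6807
  Σ                    516.5166     4,596.6845
P = 516.5166; Macaulay duration = 4,596.6845 / 516.5166 = 8.89939 half-year periods = 4.44970 years.
Modified duration = D_Mac / (1 + y) = 4.44970 / 1.02375 = 4.34647 years.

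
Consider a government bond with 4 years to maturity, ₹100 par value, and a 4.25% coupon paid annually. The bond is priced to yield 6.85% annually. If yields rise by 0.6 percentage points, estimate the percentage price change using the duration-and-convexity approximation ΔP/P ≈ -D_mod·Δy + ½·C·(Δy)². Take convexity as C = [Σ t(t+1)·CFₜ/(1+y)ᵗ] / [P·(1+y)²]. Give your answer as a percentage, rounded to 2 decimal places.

With y = 0.0685:
  t   CF        PV=CF/(1+0.0685)^t    t·PV        t(t+1)·PV
  1         4.25         3.9775         3.9775           7.9551
  2         4.25         3.7225         7.4451          22.3353
  3         4.25         3.4839        10.4517          41.8068
  4       104.25        79.9794       319.9175       1,599.5873
  Σ                     91.1633       341.7918       1,671.6844
P = 91.1633; D_Mac = 3.74922 yrs; D_mod = 3.50887 yrs; C = 16.06146.
Duration effect: -3.50887 × (+0.006) = -0.021053
Convexity effect: 0.5 × 16.06146 × (0.006)² = +0.0002891
ΔP/P ≈ -0.021053 + 0.0002891 = -0.020764 = -2.0764%.

-2.08%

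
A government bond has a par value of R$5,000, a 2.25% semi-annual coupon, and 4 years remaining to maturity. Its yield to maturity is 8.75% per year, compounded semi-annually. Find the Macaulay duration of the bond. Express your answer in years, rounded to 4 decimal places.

Periodic yield y = 0.04375. Discount each cash flow and weight by its period:
  t   CF        PV=CF/(1+0.04375)^t    t·PV
  1        56.25        53.8922        53.8922
  2        56.25        51.6333       103.2665
  3        56.25        49.4690       148.4070
  4        56.25        47.3954       189.5818
  5        56.25        45.4088       227.0440
  6        56.25        43.5054       261.0327
  7        56.25        41.6819       291.7730
  8     5,056.25     3,589.6874    28,717.4992
  Σ                  3,922.6734    29,992.4964
Price P = Σ PV = 3,922.6734.
Macaulay duration = Σ(t·PV) / P = 29,992.4964 / 3,922.6734 = 7.64593 half-year periods.
In years: 7.64593 / 2 = 3.82297 years.

3.8230 years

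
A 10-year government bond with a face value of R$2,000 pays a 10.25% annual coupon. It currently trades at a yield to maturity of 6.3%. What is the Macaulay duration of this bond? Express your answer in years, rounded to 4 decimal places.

7.1090 years

Periodic yield y = 0.063. Discount each cash flow and weight by its year:
  t   CF        PV=CF/(1+0.063)^t    t·PV
  1       205.00       192.8504       192.8504
  2       205.00       181.4209       362.8418
  3       205.00       170.6688       512.0063
  4       205.00       160.5539       642.2155
  5       205.00       151.0385       755.1923
  6       205.00       142.0870       852.5219
  7       205.00       133.6660       935.6621
  8       205.00       125.7441     1,005.9531
  9       205.00       118.2918     1,064.6258
  10    2,205.00     1,196.9498    11,969.4983
  Σ                  2,573.2712    18,293.3676
Price P = Σ PV = 2,573.2712.
Macaulay duration = Σ(t·PV) / P = 18,293.3676 / 2,573.2712 = 7.10899 years.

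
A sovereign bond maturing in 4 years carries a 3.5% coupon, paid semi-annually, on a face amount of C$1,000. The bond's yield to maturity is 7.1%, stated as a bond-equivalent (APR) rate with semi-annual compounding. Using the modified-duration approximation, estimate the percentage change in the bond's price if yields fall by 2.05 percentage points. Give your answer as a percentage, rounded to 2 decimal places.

+7.42%

Periodic yield y = 0.0355. Modified duration first:
  t   CF        PV=CF/(1+0.0355)^t    t·PV
  1        17.50        16.9000        16.9000
  2        17.50        16.3207        32.6413
  3        17.50        15.7611        47.2834
  4        17.50        15.2208        60.8832
  5        17.50        14.6990        73.4950
  6        17.50        14.1951        85.1704
  7        17.50        13.7084        95.9589
  8     1,017.50       769.7215     6,157.7716
  Σ                    876.5266     6,570.1039
P = 876.5266; D_Mac = 7.49561 half-year periods = 3.74781 yrs; D_mod = 3.74781/(1+0.0355) = 3.61932 yrs.
ΔP/P ≈ -D_mod · Δy = -3.61932 × (-0.0205) = +0.074196 = +7.4196%.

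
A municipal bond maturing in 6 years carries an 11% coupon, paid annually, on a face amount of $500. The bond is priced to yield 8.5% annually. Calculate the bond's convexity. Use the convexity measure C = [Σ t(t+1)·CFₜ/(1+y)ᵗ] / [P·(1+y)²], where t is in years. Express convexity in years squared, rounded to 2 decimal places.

26.05

With y = 0.085:
  t   CF        PV=CF/(1+0.085)^t    t·PV        t(t+1)·PV
  1        55.00        50.6912        50.6912         101.3825
  2        55.00        46.7200        93.4401         280.3202
  3        55.00        43.0599       129.1798         516.7193
  4        55.00        39.6866       158.7463         793.7317
  5        55.00        36.5775       182.8875       1,097.3249
  6       555.00       340.1845     2,041.1072      14,287.7501
  Σ                    556.9198     2,656.0521      17,077.2288
P = 556.9198.
Convexity = Σ t(t+1)·PV / [P·(1+y)²] = 17,077.2288 / (556.9198 × 1.177225) = 26.04745.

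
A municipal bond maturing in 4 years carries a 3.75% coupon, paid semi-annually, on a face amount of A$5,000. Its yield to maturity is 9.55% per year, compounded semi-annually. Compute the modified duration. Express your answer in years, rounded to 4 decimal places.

Periodic yield y = 0.04775. First find Macaulay duration:
  t   CF        PV=CF/(1+0.04775)^t    t·PV
  1        93.75        89.4775        89.4775
  2        93.75        85.3996       170.7992
  3        93.75        81.5076       244.5229
  4        93.75        77.7930       311.1721
  5        93.75        74.2477       371.2384
  6        93.75        70.8639       425.1836
  7        93.75        67.6344       473.4407
  8     5,093.75     3,507.3271    28,058.6167
  Σ                  4,054.2508    30,144.4512
P = 4,054.2508; Macaulay duration = 30,144.4512 / 4,054.2508 = 7.43527 half-year periods = 3.71764 years.
Modified duration = D_Mac / (1 + y) = 3.71764 / 1.04775 = 3.54821 years.

3.5482 years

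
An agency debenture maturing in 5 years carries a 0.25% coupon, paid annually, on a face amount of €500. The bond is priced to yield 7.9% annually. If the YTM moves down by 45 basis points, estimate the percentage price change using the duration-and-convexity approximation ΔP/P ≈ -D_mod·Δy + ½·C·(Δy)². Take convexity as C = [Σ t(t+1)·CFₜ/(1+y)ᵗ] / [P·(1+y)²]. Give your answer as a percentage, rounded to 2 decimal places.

+2.10%

With y = 0.079:
  t   CF        PV=CF/(1+0.079)^t    t·PV        t(t+1)·PV
  1         1.25         1.1585         1.1585           2.3170
  2         1.25         1.0737         2.1473           6.4420
  3         1.25         0.9951         2.9852          11.9406
  4         1.25         0.9222         3.6888          18.4440
  5       501.25       342.7261     1,713.6304      10,281.7826
  Σ                    346.8755     1,723.6102      10,320.9261
P = 346.8755; D_Mac = 4.96896 yrs; D_mod = 4.60515 yrs; C = 25.55655.
Duration effect: -4.60515 × (-0.0045) = +0.020723
Convexity effect: 0.5 × 25.55655 × (-0.0045)² = +0.0002588
ΔP/P ≈ +0.020723 + 0.0002588 = +0.020982 = +2.0982%.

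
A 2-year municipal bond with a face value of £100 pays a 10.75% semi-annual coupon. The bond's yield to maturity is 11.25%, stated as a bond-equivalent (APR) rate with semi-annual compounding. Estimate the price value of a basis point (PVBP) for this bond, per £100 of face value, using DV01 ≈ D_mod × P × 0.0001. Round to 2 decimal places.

Periodic yield y = 0.05625.
  t   CF        PV=CF/(1+0.05625)^t    t·PV
  1        5.375         5.0888         5.0888
  2        5.375         4.8178         9.6355
  3        5.375         4.5612        13.6836
  4      105.375        84.6585       338.6341
  Σ                     99.1262       367.0420
P = 99.1262; D_Mac = 3.70277 half-year periods = 1.85139 yrs; D_mod = 1.75279 yrs.
DV01 ≈ 1.75279 × 99.1262 × 0.0001 = 0.017375.

£0.02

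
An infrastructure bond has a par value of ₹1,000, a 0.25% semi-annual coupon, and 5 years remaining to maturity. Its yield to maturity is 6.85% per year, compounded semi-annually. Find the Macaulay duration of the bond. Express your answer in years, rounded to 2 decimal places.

4.97 years

Periodic yield y = 0.03425. Discount each cash flow and weight by its period:
  t   CF        PV=CF/(1+0.03425)^t    t·PV
  1         1.25         1.2086         1.2086
  2         1.25         1.1686         2.3372
  3         1.25         1.1299         3.3896
  4         1.25         1.0925         4.3699
  5         1.25         1.0563         5.2814
  6         1.25         1.0213         6.1278
  7         1.25         0.9875         6.9124
  8         1.25         0.9548         7.6383
  9         1.25         0.9232         8.3085
  10    1,001.25       714.9690     7,149.6904
  Σ                    724.5116     7,195.2641
Price P = Σ PV = 724.5116.
Macaulay duration = Σ(t·PV) / P = 7,195.2641 / 724.5116 = 9.93119 half-year periods.
In years: 9.93119 / 2 = 4.96560 years.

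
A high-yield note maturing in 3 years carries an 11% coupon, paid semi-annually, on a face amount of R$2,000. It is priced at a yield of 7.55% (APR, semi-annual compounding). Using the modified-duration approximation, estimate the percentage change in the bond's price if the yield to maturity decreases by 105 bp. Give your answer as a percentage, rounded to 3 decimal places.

+2.684%

Periodic yield y = 0.03775. Modified duration first:
  t   CF        PV=CF/(1+0.03775)^t    t·PV
  1       110.00       105.9986       105.9986
  2       110.00       102.1427       204.2853
  3       110.00        98.4270       295.2811
  4       110.00        94.8466       379.3864
  5       110.00        91.3964       456.9819
  6     2,110.00     1,689.3748    10,136.2486
  Σ                  2,182.1860    11,578.1819
P = 2,182.1860; D_Mac = 5.30577 half-year periods = 2.65289 yrs; D_mod = 2.65289/(1+0.03775) = 2.55638 yrs.
ΔP/P ≈ -D_mod · Δy = -2.55638 × (-0.0105) = +0.026842 = +2.6842%.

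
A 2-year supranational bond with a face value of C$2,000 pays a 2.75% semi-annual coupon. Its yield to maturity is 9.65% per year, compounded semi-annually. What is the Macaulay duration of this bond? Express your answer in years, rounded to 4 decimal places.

Periodic yield y = 0.04825. Discount each cash flow and weight by its period:
  t   CF        PV=CF/(1+0.04825)^t    t·PV
  1        27.50        26.2342        26.2342
  2        27.50        25.0267        50.0533
  3        27.50        23.8747        71.6241
  4     2,027.50     1,679.1960     6,716.7838
  Σ                  1,754.3315     6,864.6955
Price P = Σ PV = 1,754.3315.
Macaulay duration = Σ(t·PV) / P = 6,864.6955 / 1,754.3315 = 3.91300 half-year periods.
In years: 3.91300 / 2 = 1.95650 years.

1.9565 years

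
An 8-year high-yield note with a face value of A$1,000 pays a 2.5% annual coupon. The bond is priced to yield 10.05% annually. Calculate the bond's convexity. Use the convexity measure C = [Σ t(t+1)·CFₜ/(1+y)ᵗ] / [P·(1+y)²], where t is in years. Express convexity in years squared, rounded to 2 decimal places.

50.83

With y = 0.1005:
  t   CF        PV=CF/(1+0.1005)^t    t·PV        t(t+1)·PV
  1        25.00        22.7169        22.7169          45.4339
  2        25.00        20.6424        41.2848         123.8543
  3        25.00        18.7573        56.2718         225.0874
  4        25.00        17.0443        68.1773         340.8865
  5        25.00        15.4878        77.4390         464.6340
  6        25.00        14.0734        84.4405         591.0837
  7        25.00        12.7882        89.5175         716.1396
  8     1,025.00       476.4348     3,811.4785      34,303.3067
  Σ                    597.9452     4,251.3264      36,810.4262
P = 597.9452.
Convexity = Σ t(t+1)·PV / [P·(1+y)²] = 36,810.4262 / (597.9452 × 1.211100) = 50.83108.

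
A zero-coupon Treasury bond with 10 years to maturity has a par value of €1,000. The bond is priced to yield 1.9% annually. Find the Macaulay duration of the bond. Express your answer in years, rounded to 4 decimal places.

10.0000 years

A zero-coupon bond has a single cash flow at maturity, so its Macaulay duration equals its maturity: 10 years.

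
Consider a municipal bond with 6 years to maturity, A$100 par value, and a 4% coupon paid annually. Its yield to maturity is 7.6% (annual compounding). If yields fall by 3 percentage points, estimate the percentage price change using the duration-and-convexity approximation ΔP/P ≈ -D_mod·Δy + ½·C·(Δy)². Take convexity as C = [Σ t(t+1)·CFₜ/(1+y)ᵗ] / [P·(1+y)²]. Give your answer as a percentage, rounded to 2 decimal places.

With y = 0.076:
  t   CF        PV=CF/(1+0.076)^t    t·PV        t(t+1)·PV
  1         4.00         3.7175         3.7175           7.4349
  2         4.00         3.4549         6.9098          20.7294
  3         4.00         3.2109         9.6326          38.5305
  4         4.00         2.9841        11.9363          59.6817
  5         4.00         2.7733        13.8666          83.1993
  6       104.00        67.0131       402.0786       2,814.5502
  Σ                     83.1537       448.1414       3,024.1260
P = 83.1537; D_Mac = 5.38931 yrs; D_mod = 5.00865 yrs; C = 31.41185.
Duration effect: -5.00865 × (-0.03) = +0.150260
Convexity effect: 0.5 × 31.41185 × (-0.03)² = +0.0141353
ΔP/P ≈ +0.150260 + 0.0141353 = +0.164395 = +16.4395%.

+16.44%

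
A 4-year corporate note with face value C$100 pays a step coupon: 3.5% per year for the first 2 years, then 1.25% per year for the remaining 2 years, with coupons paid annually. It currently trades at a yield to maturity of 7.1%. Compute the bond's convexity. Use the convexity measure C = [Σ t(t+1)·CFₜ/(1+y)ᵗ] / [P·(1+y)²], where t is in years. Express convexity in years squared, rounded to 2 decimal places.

16.30

With y = 0.071:
  t   CF        PV=CF/(1+0.071)^t    t·PV        t(t+1)·PV
  1         3.50         3.2680         3.2680           6.5359
  2         3.50         3.0513         6.1027          18.3080
  3         1.25         1.0175         3.0526          12.2102
  4       101.25        76.9551       307.8202       1,539.1011
  Σ                     84.2919       320.2434       1,576.1552
P = 84.2919.
Convexity = Σ t(t+1)·PV / [P·(1+y)²] = 1,576.1552 / (84.2919 × 1.147041) = 16.30175.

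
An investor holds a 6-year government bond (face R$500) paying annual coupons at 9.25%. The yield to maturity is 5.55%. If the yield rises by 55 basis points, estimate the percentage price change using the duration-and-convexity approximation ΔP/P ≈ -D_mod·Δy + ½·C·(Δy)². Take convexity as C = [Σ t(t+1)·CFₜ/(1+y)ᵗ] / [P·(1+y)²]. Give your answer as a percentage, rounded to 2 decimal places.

-2.54%

With y = 0.0555:
  t   CF        PV=CF/(1+0.0555)^t    t·PV        t(t+1)·PV
  1        46.25        43.8181        43.8181          87.6362
  2        46.25        41.5141        83.0281         249.0844
  3        46.25        39.3312       117.9936         471.9742
  4        46.25        37.2631       149.0523         745.2617
  5        46.25        35.3037       176.5186       1,059.1118
  6       546.25       395.0409     2,370.2452      16,591.7164
  Σ                    592.2710     2,940.6559      19,204.7846
P = 592.2710; D_Mac = 4.96505 yrs; D_mod = 4.70398 yrs; C = 29.10533.
Duration effect: -4.70398 × (+0.0055) = -0.025872
Convexity effect: 0.5 × 29.10533 × (0.0055)² = +0.0004402
ΔP/P ≈ -0.025872 + 0.0004402 = -0.025432 = -2.5432%.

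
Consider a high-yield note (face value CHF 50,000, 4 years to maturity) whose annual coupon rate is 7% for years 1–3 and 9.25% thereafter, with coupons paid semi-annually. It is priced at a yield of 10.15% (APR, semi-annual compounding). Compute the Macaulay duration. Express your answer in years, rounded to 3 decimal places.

3.532 years

Periodic yield y = 0.05075. Discount each cash flow and weight by its period:
  t   CF        PV=CF/(1+0.05075)^t    t·PV
  1     1,750.00     1,665.4770     1,665.4770
  2     1,750.00     1,585.0364     3,170.0729
  3     1,750.00     1,508.4810     4,525.4431
  4     1,750.00     1,435.6232     5,742.4926
  5     1,750.00     1,366.2842     6,831.4211
  6     1,750.00     1,300.2943     7,801.7658
  7     2,312.50     1,635.2568    11,446.7973
  8    52,312.50    35,205.4813   281,643.8503
  Σ                 45,701.9342   322,827.3201
Price P = Σ PV = 45,701.9342.
Macaulay duration = Σ(t·PV) / P = 322,827.3201 / 45,701.9342 = 7.06376 half-year periods.
In years: 7.06376 / 2 = 3.53188 years.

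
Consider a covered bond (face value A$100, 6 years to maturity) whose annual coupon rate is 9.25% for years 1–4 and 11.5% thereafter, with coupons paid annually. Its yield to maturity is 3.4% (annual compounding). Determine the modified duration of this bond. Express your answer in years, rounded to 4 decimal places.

Periodic yield y = 0.034. First find Macaulay duration:
  t   CF        PV=CF/(1+0.034)^t    t·PV
  1         9.25         8.9458         8.9458
  2         9.25         8.6517        17.3034
  3         9.25         8.3672        25.1016
  4         9.25         8.0921        32.3683
  5        11.50         9.7296        48.6480
  6       111.50        91.2329       547.3976
  Σ                    135.0193       679.7647
P = 135.0193; Macaulay duration = 679.7647 / 135.0193 = 5.03457 years.
Modified duration = D_Mac / (1 + y) = 5.03457 / 1.034 = 4.86903 years.

4.8690 years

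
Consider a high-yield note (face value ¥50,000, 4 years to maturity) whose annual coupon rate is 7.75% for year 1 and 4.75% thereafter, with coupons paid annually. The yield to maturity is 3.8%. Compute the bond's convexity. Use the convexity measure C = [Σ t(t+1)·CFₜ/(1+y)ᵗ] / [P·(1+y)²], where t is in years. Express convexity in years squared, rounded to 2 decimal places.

With y = 0.038:
  t   CF        PV=CF/(1+0.038)^t    t·PV        t(t+1)·PV
  1     3,875.00     3,733.1407     3,733.1407       7,466.2813
  2     2,375.00     2,204.2909     4,408.5818      13,225.7454
  3     2,375.00     2,123.5943     6,370.7829      25,483.1317
  4    52,375.00    45,116.4191   180,465.6762     902,328.3812
  Σ                 53,177.4449   194,978.1816     948,503.5397
P = 53,177.4449.
Convexity = Σ t(t+1)·PV / [P·(1+y)²] = 948,503.5397 / (53,177.4449 × 1.077444) = 16.55453.

16.55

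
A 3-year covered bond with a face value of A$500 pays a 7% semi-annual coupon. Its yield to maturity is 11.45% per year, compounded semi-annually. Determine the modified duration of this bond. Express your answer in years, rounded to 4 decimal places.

2.5919 years

Periodic yield y = 0.05725. First find Macaulay duration:
  t   CF        PV=CF/(1+0.05725)^t    t·PV
  1        17.50        16.5524        16.5524
  2        17.50        15.6561        31.3121
  3        17.50        14.8083        44.4249
  4        17.50        14.0064        56.0257
  5        17.50        13.2480        66.2399
  6       517.50       370.5478     2,223.2866
  Σ                    444.8189     2,437.8415
P = 444.8189; Macaulay duration = 2,437.8415 / 444.8189 = 5.48053 half-year periods = 2.74026 years.
Modified duration = D_Mac / (1 + y) = 2.74026 / 1.05725 = 2.59188 years.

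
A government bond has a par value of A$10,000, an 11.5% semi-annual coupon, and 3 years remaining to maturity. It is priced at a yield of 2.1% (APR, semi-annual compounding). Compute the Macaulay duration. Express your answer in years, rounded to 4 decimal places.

Periodic yield y = 0.0105. Discount each cash flow and weight by its period:
  t   CF        PV=CF/(1+0.0105)^t    t·PV
  1       575.00       569.0252       569.0252
  2       575.00       563.1126     1,126.2251
  3       575.00       557.2613     1,671.7839
  4       575.00       551.4709     2,205.8835
  5       575.00       545.7406     2,728.7029
  6    10,575.00     9,932.5891    59,595.5345
  Σ                 12,719.1996    67,897.1552
Price P = Σ PV = 12,719.1996.
Macaulay duration = Σ(t·PV) / P = 67,897.1552 / 12,719.1996 = 5.33816 half-year periods.
In years: 5.33816 / 2 = 2.66908 years.

2.6691 years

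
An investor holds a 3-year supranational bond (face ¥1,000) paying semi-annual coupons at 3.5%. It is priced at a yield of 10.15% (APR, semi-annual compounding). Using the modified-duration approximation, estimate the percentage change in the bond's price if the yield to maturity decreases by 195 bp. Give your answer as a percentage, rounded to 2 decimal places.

+5.31%

Periodic yield y = 0.05075. Modified duration first:
  t   CF        PV=CF/(1+0.05075)^t    t·PV
  1        17.50        16.6548        16.6548
  2        17.50        15.8504        31.7007
  3        17.50        15.0848        45.2544
  4        17.50        14.3562        57.4249
  5        17.50        13.6628        68.3142
  6     1,017.50       756.0283     4,536.1695
  Σ                    831.6373     4,755.5186
P = 831.6373; D_Mac = 5.71826 half-year periods = 2.85913 yrs; D_mod = 2.85913/(1+0.05075) = 2.72104 yrs.
ΔP/P ≈ -D_mod · Δy = -2.72104 × (-0.0195) = +0.053060 = +5.3060%.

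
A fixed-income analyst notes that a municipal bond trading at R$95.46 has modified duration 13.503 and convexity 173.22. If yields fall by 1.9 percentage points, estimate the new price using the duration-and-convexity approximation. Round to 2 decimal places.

R$122.94

Duration effect: -D_mod·Δy = -13.503 × (-0.019) = +0.256557
Convexity effect: ½·C·(Δy)² = 0.5 × 173.22 × (-0.019)² = +0.03126621
ΔP/P ≈ +0.256557 + 0.03126621 = +0.28782321
New price ≈ 95.46 × (1 + 0.28782321) = 122.9356036266.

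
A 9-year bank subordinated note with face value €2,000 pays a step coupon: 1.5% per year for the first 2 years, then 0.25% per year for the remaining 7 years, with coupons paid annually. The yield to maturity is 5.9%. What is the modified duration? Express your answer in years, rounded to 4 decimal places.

Periodic yield y = 0.059. First find Macaulay duration:
  t   CF        PV=CF/(1+0.059)^t    t·PV
  1        30.00        28.3286        28.3286
  2        30.00        26.7503        53.5007
  3         5.00         4.2100        12.6300
  4         5.00         3.9754        15.9018
  5         5.00         3.7540        18.7698
  6         5.00         3.5448        21.2689
  7         5.00         3.3473        23.4313
  8         5.00         3.1608        25.2867
  9     2,005.00     1,196.8803    10,771.9231
  Σ                  1,273.9517    10,971.0410
P = 1,273.9517; Macaulay duration = 10,971.0410 / 1,273.9517 = 8.61182 years.
Modified duration = D_Mac / (1 + y) = 8.61182 / 1.059 = 8.13203 years.

8.1320 years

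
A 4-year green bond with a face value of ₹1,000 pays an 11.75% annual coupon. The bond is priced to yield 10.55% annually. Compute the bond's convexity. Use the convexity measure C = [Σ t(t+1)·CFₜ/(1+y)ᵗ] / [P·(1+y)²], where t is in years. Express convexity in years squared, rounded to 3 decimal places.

With y = 0.1055:
  t   CF        PV=CF/(1+0.1055)^t    t·PV        t(t+1)·PV
  1       117.50       106.2867       106.2867         212.5735
  2       117.50        96.1436       192.2872         576.8616
  3       117.50        86.9684       260.9053       1,043.6211
  4     1,117.50       748.1911     2,992.7644      14,963.8222
  Σ                  1,037.5899     3,552.2437      16,796.8785
P = 1,037.5899.
Convexity = Σ t(t+1)·PV / [P·(1+y)²] = 16,796.8785 / (1,037.5899 × 1.222130) = 13.24602.

13.246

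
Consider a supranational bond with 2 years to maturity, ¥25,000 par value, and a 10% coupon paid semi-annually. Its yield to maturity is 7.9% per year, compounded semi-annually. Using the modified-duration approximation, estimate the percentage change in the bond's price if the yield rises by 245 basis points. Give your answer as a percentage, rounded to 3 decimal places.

Periodic yield y = 0.0395. Modified duration first:
  t   CF        PV=CF/(1+0.0395)^t    t·PV
  1     1,250.00     1,202.5012     1,202.5012
  2     1,250.00     1,156.8073     2,313.6146
  3     1,250.00     1,112.8497     3,338.5492
  4    26,250.00    22,481.8131    89,927.2524
  Σ                 25,953.9714    96,781.9175
P = 25,953.9714; D_Mac = 3.72898 half-year periods = 1.86449 yrs; D_mod = 1.86449/(1+0.0395) = 1.79364 yrs.
ΔP/P ≈ -D_mod · Δy = -1.79364 × (+0.0245) = -0.043944 = -4.3944%.

-4.394%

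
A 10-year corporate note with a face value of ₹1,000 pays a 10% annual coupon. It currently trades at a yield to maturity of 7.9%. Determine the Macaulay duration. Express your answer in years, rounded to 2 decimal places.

6.98 years

Periodic yield y = 0.079. Discount each cash flow and weight by its year:
  t   CF        PV=CF/(1+0.079)^t    t·PV
  1       100.00        92.6784        92.6784
  2       100.00        85.8929       171.7857
  3       100.00        79.6041       238.8124
  4       100.00        73.7758       295.1034
  5       100.00        68.3743       341.8714
  6       100.00        63.3682       380.2092
  7       100.00        58.7286       411.1004
  8       100.00        54.4288       435.4301
  9       100.00        50.4437       453.9934
  10    1,100.00       514.2547     5,142.5466
  Σ                  1,141.5495     7,963.5310
Price P = Σ PV = 1,141.5495.
Macaulay duration = Σ(t·PV) / P = 7,963.5310 / 1,141.5495 = 6.97607 years.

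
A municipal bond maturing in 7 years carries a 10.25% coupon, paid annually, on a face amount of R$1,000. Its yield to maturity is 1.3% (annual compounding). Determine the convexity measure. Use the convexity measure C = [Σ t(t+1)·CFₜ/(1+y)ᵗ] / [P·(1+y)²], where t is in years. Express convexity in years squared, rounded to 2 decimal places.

41.05

With y = 0.013:
  t   CF        PV=CF/(1+0.013)^t    t·PV        t(t+1)·PV
  1       102.50       101.1846       101.1846         202.3692
  2       102.50        99.8861       199.7722         599.3165
  3       102.50        98.6042       295.8127       1,183.2507
  4       102.50        97.3388       389.3553       1,946.7764
  5       102.50        96.0897       480.4483       2,882.6897
  6       102.50        94.8565       569.1391       3,983.9739
  7     1,102.50     1,007.1925     7,050.3475      56,402.7797
  Σ                  1,595.1524     9,086.0596      67,201.1561
P = 1,595.1524.
Convexity = Σ t(t+1)·PV / [P·(1+y)²] = 67,201.1561 / (1,595.1524 × 1.026169) = 41.05402.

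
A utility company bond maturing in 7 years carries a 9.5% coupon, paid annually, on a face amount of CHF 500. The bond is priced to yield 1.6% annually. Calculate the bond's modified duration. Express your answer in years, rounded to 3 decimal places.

5.651 years

Periodic yield y = 0.016. First find Macaulay duration:
  t   CF        PV=CF/(1+0.016)^t    t·PV
  1        47.50        46.7520        46.7520
  2        47.50        46.0157        92.0314
  3        47.50        45.2911       135.8732
  4        47.50        44.5778       178.3113
  5        47.50        43.8758       219.3790
  6        47.50        43.1848       259.1091
  7       547.50       489.9234     3,429.4637
  Σ                    759.6206     4,360.9196
P = 759.6206; Macaulay duration = 4,360.9196 / 759.6206 = 5.74092 years.
Modified duration = D_Mac / (1 + y) = 5.74092 / 1.016 = 5.65051 years.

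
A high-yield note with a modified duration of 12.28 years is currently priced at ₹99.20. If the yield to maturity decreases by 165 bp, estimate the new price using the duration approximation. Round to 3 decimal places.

₹119.300

Duration approximation: ΔP/P ≈ -D_mod · Δy = -12.28 × (-0.0165) = +0.202620.
New price ≈ 99.20 × (1 + 0.202620) = 119.299904.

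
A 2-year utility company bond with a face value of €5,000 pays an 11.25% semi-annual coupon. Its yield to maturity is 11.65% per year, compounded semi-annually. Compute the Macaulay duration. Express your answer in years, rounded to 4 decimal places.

Periodic yield y = 0.05825. Discount each cash flow and weight by its period:
  t   CF        PV=CF/(1+0.05825)^t    t·PV
  1       281.25       265.7690       265.7690
  2       281.25       251.1401       502.2801
  3       281.25       237.3164       711.9491
  4     5,281.25     4,210.9843    16,843.9370
  Σ                  4,965.2096    18,323.9352
Price P = Σ PV = 4,965.2096.
Macaulay duration = Σ(t·PV) / P = 18,323.9352 / 4,965.2096 = 3.69047 half-year periods.
In years: 3.69047 / 2 = 1.84523 years.

1.8452 years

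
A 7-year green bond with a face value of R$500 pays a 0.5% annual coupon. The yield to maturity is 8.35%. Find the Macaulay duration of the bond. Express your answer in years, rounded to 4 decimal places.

Periodic yield y = 0.0835. Discount each cash flow and weight by its year:
  t   CF        PV=CF/(1+0.0835)^t    t·PV
  1         2.50         2.3073         2.3073
  2         2.50         2.1295         4.2590
  3         2.50         1.9654         5.8962
  4         2.50         1.8139         7.2558
  5         2.50         1.6742         8.3708
  6         2.50         1.5451         9.2708
  7       502.50       286.6379     2,006.4655
  Σ                    298.0734     2,043.8255
Price P = Σ PV = 298.0734.
Macaulay duration = Σ(t·PV) / P = 2,043.8255 / 298.0734 = 6.85679 years.

6.8568 years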